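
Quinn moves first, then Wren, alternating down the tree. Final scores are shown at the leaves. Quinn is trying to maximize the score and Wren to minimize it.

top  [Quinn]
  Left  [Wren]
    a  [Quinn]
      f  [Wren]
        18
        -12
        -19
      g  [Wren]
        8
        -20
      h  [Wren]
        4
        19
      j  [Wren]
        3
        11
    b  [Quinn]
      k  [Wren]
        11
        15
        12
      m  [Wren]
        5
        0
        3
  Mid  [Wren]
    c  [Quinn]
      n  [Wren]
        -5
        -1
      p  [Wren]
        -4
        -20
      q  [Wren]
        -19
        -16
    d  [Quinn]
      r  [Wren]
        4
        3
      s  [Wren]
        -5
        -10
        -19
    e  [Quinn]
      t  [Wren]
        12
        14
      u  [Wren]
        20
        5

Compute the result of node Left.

4

f (Wren): min(18, -12, -19) = -19
g (Wren): min(8, -20) = -20
h (Wren): min(4, 19) = 4
j (Wren): min(3, 11) = 3
a (Quinn): max(-19, -20, 4, 3) = 4
k (Wren): min(11, 15, 12) = 11
m (Wren): min(5, 0, 3) = 0
b (Quinn): max(11, 0) = 11
Left (Wren): min(4, 11) = 4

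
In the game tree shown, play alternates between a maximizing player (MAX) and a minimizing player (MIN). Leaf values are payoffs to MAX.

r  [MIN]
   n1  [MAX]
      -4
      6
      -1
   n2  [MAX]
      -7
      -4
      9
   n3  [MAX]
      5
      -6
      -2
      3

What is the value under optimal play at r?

n1 (MAX): max(-4, 6, -1) = 6
n2 (MAX): max(-7, -4, 9) = 9
n3 (MAX): max(5, -6, -2, 3) = 5
r (MIN): min(6, 9, 5) = 5

5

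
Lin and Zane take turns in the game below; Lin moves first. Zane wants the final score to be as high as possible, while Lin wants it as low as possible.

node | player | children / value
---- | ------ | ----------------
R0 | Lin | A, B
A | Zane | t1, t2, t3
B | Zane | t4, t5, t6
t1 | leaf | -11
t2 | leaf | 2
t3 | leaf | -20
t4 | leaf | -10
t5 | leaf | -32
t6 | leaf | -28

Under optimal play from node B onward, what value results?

B (Zane): max(-10, -32, -28) = -10

-10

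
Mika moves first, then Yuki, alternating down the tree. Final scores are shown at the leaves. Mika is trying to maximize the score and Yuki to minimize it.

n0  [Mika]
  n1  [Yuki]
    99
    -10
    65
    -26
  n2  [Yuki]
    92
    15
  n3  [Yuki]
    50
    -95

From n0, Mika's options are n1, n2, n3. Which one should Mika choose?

n1 (Yuki): min(99, -10, 65, -26) = -26
n2 (Yuki): min(92, 15) = 15
n3 (Yuki): min(50, -95) = -95
n0 (Mika): max(-26, 15, -95) = 15
Mika at n0 wants the highest of {n1=-26, n2=15, n3=-95}, so chooses n2.

n2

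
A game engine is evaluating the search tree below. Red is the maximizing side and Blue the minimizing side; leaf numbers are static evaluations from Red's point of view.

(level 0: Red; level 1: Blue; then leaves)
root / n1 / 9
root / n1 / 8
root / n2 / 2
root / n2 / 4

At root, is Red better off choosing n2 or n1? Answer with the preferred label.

n1

n2 (Blue): min(2, 4) = 2
n1 (Blue): min(9, 8) = 8
Red prefers the higher value; n2=2, n1=8. n1 is better since 8 > 2.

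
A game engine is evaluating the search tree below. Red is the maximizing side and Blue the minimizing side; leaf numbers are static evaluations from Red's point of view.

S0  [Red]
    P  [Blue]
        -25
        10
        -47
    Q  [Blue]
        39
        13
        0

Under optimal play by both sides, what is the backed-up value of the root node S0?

0

P (Blue): min(-25, 10, -47) = -47
Q (Blue): min(39, 13, 0) = 0
S0 (Red): max(-47, 0) = 0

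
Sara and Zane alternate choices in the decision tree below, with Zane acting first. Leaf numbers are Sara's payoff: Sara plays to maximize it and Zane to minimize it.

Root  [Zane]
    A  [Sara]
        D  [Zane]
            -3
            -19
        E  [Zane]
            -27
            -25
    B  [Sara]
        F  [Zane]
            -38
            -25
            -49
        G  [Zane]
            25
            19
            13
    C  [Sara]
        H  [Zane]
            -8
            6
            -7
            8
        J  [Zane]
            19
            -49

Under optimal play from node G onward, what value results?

13

G (Zane): min(25, 19, 13) = 13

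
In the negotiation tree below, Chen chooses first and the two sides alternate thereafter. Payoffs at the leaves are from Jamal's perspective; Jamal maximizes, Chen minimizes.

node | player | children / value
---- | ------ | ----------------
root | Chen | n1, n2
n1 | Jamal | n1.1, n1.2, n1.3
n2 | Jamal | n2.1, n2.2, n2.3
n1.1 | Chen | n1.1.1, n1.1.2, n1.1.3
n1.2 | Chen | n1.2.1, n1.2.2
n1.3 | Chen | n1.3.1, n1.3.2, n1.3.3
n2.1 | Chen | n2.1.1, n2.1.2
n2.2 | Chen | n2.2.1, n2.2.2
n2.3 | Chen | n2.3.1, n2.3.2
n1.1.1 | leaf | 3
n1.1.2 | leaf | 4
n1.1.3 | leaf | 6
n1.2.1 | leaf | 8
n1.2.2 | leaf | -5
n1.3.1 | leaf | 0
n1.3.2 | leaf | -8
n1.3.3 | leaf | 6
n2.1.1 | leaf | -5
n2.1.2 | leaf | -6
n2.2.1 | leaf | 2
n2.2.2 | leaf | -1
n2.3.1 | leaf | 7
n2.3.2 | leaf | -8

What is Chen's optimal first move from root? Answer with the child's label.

n2

n1.1 (Chen): min(3, 4, 6) = 3
n1.2 (Chen): min(8, -5) = -5
n1.3 (Chen): min(0, -8, 6) = -8
n1 (Jamal): max(3, -5, -8) = 3
n2.1 (Chen): min(-5, -6) = -6
n2.2 (Chen): min(2, -1) = -1
n2.3 (Chen): min(7, -8) = -8
n2 (Jamal): max(-6, -1, -8) = -1
root (Chen): min(3, -1) = -1
Chen at root wants the lowest of {n1=3, n2=-1}, so chooses n2.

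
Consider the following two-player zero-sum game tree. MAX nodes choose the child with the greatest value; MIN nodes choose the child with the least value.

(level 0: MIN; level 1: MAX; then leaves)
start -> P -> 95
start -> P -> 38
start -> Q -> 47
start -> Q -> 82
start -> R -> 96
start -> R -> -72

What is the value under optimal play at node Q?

82

Q (MAX): max(47, 82) = 82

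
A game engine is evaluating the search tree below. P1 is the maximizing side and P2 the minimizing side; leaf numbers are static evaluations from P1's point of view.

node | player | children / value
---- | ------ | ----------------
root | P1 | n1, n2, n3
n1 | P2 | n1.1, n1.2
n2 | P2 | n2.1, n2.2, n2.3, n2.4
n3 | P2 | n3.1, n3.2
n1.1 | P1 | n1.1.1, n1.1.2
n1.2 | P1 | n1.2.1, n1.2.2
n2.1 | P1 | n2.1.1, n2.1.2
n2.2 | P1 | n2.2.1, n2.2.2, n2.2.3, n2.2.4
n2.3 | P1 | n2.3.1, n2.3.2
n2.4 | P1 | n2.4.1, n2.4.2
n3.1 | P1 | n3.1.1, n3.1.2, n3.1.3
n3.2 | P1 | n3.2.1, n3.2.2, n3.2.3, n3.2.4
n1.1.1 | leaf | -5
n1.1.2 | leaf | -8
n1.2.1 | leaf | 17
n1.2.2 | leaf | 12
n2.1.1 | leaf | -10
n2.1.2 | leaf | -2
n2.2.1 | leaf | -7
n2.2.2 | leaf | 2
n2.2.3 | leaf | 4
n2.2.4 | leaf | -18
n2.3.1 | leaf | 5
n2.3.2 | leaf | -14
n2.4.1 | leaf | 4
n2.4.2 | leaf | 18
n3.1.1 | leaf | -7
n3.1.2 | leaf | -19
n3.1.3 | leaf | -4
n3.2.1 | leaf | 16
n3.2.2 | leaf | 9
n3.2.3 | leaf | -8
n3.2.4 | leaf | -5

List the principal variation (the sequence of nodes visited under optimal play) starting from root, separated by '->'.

root -> n2 -> n2.1 -> n2.1.2

n1.1 (P1): max(-5, -8) = -5
n1.2 (P1): max(17, 12) = 17
n1 (P2): min(-5, 17) = -5
n2.1 (P1): max(-10, -2) = -2
n2.2 (P1): max(-7, 2, 4, -18) = 4
n2.3 (P1): max(5, -14) = 5
n2.4 (P1): max(4, 18) = 18
n2 (P2): min(-2, 4, 5, 18) = -2
n3.1 (P1): max(-7, -19, -4) = -4
n3.2 (P1): max(16, 9, -8, -5) = 16
n3 (P2): min(-4, 16) = -4
root (P1): max(-5, -2, -4) = -2
At root, P1 picks n2 (highest: -2).
At n2, P2 picks n2.1 (lowest: -2).
At n2.1, P1 picks n2.1.2 (highest: -2).
Terminal value -2.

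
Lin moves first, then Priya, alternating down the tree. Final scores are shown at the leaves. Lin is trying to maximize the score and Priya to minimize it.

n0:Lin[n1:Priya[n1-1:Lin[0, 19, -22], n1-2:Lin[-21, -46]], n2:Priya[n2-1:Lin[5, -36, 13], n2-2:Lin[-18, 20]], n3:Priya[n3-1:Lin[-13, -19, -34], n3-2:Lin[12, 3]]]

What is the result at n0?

n1-1 (Lin): max(0, 19, -22) = 19
n1-2 (Lin): max(-21, -46) = -21
n1 (Priya): min(19, -21) = -21
n2-1 (Lin): max(5, -36, 13) = 13
n2-2 (Lin): max(-18, 20) = 20
n2 (Priya): min(13, 20) = 13
n3-1 (Lin): max(-13, -19, -34) = -13
n3-2 (Lin): max(12, 3) = 12
n3 (Priya): min(-13, 12) = -13
n0 (Lin): max(-21, 13, -13) = 13

13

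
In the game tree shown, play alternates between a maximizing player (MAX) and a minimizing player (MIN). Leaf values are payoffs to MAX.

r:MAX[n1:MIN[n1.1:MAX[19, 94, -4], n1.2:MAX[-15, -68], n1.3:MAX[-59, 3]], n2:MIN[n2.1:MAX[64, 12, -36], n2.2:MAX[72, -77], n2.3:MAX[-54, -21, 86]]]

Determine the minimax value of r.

n1.1 (MAX): max(19, 94, -4) = 94
n1.2 (MAX): max(-15, -68) = -15
n1.3 (MAX): max(-59, 3) = 3
n1 (MIN): min(94, -15, 3) = -15
n2.1 (MAX): max(64, 12, -36) = 64
n2.2 (MAX): max(72, -77) = 72
n2.3 (MAX): max(-54, -21, 86) = 86
n2 (MIN): min(64, 72, 86) = 64
r (MAX): max(-15, 64) = 64

64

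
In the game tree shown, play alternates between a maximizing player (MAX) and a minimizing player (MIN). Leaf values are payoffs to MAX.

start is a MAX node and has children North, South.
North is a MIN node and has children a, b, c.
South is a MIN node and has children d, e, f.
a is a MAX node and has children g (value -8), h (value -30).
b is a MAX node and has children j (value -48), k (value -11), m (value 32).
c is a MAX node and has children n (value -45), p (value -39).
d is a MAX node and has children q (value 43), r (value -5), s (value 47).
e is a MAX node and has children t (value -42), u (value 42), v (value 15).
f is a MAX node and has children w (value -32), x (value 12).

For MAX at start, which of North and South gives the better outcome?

South

a (MAX): max(-8, -30) = -8
b (MAX): max(-48, -11, 32) = 32
c (MAX): max(-45, -39) = -39
North (MIN): min(-8, 32, -39) = -39
d (MAX): max(43, -5, 47) = 47
e (MAX): max(-42, 42, 15) = 42
f (MAX): max(-32, 12) = 12
South (MIN): min(47, 42, 12) = 12
MAX prefers the higher value; North=-39, South=12. South is better since 12 > -39.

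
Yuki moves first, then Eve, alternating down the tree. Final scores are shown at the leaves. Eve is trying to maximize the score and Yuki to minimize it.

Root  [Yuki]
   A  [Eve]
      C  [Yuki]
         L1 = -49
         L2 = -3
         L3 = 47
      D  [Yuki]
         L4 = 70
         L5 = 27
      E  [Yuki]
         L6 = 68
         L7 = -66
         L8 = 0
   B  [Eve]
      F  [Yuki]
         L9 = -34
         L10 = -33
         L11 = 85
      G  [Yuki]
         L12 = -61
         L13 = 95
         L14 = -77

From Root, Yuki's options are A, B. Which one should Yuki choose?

B

C (Yuki): min(-49, -3, 47) = -49
D (Yuki): min(70, 27) = 27
E (Yuki): min(68, -66, 0) = -66
A (Eve): max(-49, 27, -66) = 27
F (Yuki): min(-34, -33, 85) = -34
G (Yuki): min(-61, 95, -77) = -77
B (Eve): max(-34, -77) = -34
Root (Yuki): min(27, -34) = -34
Yuki at Root wants the lowest of {A=27, B=-34}, so chooses B.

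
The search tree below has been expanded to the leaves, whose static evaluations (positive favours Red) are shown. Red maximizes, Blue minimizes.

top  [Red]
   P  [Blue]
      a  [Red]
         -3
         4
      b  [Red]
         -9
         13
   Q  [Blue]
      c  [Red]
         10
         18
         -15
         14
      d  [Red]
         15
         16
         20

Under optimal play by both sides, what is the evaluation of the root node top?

18

a (Red): max(-3, 4) = 4
b (Red): max(-9, 13) = 13
P (Blue): min(4, 13) = 4
c (Red): max(10, 18, -15, 14) = 18
d (Red): max(15, 16, 20) = 20
Q (Blue): min(18, 20) = 18
top (Red): max(4, 18) = 18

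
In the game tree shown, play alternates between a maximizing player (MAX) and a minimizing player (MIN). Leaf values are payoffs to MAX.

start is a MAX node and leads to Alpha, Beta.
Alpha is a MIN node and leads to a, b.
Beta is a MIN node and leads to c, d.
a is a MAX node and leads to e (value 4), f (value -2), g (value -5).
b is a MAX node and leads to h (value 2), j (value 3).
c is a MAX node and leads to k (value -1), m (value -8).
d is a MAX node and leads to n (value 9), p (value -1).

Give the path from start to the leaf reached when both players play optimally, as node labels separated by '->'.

a (MAX): max(4, -2, -5) = 4
b (MAX): max(2, 3) = 3
Alpha (MIN): min(4, 3) = 3
c (MAX): max(-1, -8) = -1
d (MAX): max(9, -1) = 9
Beta (MIN): min(-1, 9) = -1
start (MAX): max(3, -1) = 3
At start, MAX picks Alpha (highest: 3).
At Alpha, MIN picks b (lowest: 3).
At b, MAX picks j (highest: 3).
Terminal value 3.

start -> Alpha -> b -> j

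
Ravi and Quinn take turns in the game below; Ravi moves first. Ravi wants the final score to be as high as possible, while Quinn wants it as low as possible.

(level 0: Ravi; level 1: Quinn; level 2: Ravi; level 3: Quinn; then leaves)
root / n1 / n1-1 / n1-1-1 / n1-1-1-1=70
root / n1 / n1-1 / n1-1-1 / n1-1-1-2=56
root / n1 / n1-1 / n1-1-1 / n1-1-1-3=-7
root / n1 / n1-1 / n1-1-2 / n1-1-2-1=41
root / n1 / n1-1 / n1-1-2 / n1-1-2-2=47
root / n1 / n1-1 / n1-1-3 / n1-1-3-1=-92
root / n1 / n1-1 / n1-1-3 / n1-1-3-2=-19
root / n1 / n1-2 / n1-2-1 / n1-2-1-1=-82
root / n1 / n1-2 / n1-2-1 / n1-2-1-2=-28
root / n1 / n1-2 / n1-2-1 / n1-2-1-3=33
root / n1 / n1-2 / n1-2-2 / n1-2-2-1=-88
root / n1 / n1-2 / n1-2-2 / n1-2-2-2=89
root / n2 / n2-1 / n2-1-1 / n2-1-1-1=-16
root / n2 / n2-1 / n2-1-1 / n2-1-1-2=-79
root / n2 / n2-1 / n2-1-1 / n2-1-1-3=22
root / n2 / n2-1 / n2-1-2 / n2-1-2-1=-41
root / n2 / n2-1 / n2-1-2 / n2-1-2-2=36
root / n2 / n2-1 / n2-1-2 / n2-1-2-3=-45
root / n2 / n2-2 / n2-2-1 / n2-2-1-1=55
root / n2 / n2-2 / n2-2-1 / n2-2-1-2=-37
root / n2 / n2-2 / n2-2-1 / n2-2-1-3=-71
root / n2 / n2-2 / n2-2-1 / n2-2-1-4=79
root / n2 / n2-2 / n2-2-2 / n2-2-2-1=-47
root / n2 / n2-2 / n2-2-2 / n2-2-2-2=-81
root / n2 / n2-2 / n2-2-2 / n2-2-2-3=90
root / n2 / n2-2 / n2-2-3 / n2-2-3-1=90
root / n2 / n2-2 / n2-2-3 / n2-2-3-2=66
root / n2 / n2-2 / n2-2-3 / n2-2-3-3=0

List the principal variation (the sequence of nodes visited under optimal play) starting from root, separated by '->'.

n1-1-1 (Quinn): min(70, 56, -7) = -7
n1-1-2 (Quinn): min(41, 47) = 41
n1-1-3 (Quinn): min(-92, -19) = -92
n1-1 (Ravi): max(-7, 41, -92) = 41
n1-2-1 (Quinn): min(-82, -28, 33) = -82
n1-2-2 (Quinn): min(-88, 89) = -88
n1-2 (Ravi): max(-82, -88) = -82
n1 (Quinn): min(41, -82) = -82
n2-1-1 (Quinn): min(-16, -79, 22) = -79
n2-1-2 (Quinn): min(-41, 36, -45) = -45
n2-1 (Ravi): max(-79, -45) = -45
n2-2-1 (Quinn): min(55, -37, -71, 79) = -71
n2-2-2 (Quinn): min(-47, -81, 90) = -81
n2-2-3 (Quinn): min(90, 66, 0) = 0
n2-2 (Ravi): max(-71, -81, 0) = 0
n2 (Quinn): min(-45, 0) = -45
root (Ravi): max(-82, -45) = -45
At root, Ravi picks n2 (highest: -45).
At n2, Quinn picks n2-1 (lowest: -45).
At n2-1, Ravi picks n2-1-2 (highest: -45).
At n2-1-2, Quinn picks n2-1-2-3 (lowest: -45).
Terminal value -45.

root -> n2 -> n2-1 -> n2-1-2 -> n2-1-2-3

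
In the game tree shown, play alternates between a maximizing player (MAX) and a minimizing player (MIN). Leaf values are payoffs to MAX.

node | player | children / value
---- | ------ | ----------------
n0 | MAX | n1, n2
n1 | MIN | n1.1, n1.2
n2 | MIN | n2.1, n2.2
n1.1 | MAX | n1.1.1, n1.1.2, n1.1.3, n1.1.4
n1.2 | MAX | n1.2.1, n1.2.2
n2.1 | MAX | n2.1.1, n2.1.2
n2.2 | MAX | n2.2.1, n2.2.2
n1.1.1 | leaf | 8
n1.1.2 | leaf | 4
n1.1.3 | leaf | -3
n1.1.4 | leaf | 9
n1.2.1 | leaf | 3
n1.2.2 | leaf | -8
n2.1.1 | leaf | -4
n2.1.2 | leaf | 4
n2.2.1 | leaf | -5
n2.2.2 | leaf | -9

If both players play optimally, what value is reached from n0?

n1.1 (MAX): max(8, 4, -3, 9) = 9
n1.2 (MAX): max(3, -8) = 3
n1 (MIN): min(9, 3) = 3
n2.1 (MAX): max(-4, 4) = 4
n2.2 (MAX): max(-5, -9) = -5
n2 (MIN): min(4, -5) = -5
n0 (MAX): max(3, -5) = 3

3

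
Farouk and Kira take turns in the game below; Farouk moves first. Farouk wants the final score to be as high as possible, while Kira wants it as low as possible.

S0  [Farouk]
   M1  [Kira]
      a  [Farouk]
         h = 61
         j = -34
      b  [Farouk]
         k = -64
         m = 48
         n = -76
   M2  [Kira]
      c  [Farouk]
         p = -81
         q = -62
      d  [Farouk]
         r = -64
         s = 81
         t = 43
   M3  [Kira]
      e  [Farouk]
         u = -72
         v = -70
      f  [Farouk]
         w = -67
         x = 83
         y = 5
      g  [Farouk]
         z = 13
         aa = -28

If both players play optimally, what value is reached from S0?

a (Farouk): max(61, -34) = 61
b (Farouk): max(-64, 48, -76) = 48
M1 (Kira): min(61, 48) = 48
c (Farouk): max(-81, -62) = -62
d (Farouk): max(-64, 81, 43) = 81
M2 (Kira): min(-62, 81) = -62
e (Farouk): max(-72, -70) = -70
f (Farouk): max(-67, 83, 5) = 83
g (Farouk): max(13, -28) = 13
M3 (Kira): min(-70, 83, 13) = -70
S0 (Farouk): max(48, -62, -70) = 48

48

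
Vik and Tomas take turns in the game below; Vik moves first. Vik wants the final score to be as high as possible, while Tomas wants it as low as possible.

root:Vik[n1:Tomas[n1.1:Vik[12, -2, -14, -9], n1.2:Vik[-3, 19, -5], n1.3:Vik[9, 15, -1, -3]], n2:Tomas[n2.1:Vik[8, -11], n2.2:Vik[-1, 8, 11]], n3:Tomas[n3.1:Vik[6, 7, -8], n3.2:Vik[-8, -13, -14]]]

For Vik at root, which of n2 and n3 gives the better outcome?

n2

n2.1 (Vik): max(8, -11) = 8
n2.2 (Vik): max(-1, 8, 11) = 11
n2 (Tomas): min(8, 11) = 8
n3.1 (Vik): max(6, 7, -8) = 7
n3.2 (Vik): max(-8, -13, -14) = -8
n3 (Tomas): min(7, -8) = -8
Vik prefers the higher value; n2=8, n3=-8. n2 is better since 8 > -8.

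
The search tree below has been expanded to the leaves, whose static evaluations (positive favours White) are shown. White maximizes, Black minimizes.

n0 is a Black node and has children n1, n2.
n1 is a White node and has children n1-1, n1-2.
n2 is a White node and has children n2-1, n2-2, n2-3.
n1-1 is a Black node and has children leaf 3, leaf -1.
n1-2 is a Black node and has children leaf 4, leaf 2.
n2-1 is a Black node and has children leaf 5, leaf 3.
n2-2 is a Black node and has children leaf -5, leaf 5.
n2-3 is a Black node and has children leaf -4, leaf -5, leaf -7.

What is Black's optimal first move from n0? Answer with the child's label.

n1-1 (Black): min(3, -1) = -1
n1-2 (Black): min(4, 2) = 2
n1 (White): max(-1, 2) = 2
n2-1 (Black): min(5, 3) = 3
n2-2 (Black): min(-5, 5) = -5
n2-3 (Black): min(-4, -5, -7) = -7
n2 (White): max(3, -5, -7) = 3
n0 (Black): min(2, 3) = 2
Black at n0 wants the lowest of {n1=2, n2=3}, so chooses n1.

n1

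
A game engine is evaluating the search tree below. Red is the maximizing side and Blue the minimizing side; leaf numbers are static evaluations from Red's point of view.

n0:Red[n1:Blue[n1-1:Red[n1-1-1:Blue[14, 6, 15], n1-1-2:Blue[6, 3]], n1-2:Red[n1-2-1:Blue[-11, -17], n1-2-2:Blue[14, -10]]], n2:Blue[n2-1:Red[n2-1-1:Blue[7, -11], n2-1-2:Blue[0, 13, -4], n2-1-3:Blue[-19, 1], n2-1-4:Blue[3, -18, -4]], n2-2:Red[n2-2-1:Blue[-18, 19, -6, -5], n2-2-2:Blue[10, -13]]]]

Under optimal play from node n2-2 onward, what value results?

n2-2-1 (Blue): min(-18, 19, -6, -5) = -18
n2-2-2 (Blue): min(10, -13) = -13
n2-2 (Red): max(-18, -13) = -13

-13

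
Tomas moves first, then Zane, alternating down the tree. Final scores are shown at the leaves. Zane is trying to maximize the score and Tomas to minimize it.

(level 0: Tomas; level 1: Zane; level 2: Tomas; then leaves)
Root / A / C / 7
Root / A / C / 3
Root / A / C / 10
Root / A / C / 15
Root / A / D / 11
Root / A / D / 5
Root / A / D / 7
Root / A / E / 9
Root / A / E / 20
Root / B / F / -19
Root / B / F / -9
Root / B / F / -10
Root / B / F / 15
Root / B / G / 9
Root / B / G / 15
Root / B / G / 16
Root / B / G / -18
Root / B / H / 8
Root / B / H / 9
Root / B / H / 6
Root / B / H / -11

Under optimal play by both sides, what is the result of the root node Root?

C (Tomas): min(7, 3, 10, 15) = 3
D (Tomas): min(11, 5, 7) = 5
E (Tomas): min(9, 20) = 9
A (Zane): max(3, 5, 9) = 9
F (Tomas): min(-19, -9, -10, 15) = -19
G (Tomas): min(9, 15, 16, -18) = -18
H (Tomas): min(8, 9, 6, -11) = -11
B (Zane): max(-19, -18, -11) = -11
Root (Tomas): min(9, -11) = -11

-11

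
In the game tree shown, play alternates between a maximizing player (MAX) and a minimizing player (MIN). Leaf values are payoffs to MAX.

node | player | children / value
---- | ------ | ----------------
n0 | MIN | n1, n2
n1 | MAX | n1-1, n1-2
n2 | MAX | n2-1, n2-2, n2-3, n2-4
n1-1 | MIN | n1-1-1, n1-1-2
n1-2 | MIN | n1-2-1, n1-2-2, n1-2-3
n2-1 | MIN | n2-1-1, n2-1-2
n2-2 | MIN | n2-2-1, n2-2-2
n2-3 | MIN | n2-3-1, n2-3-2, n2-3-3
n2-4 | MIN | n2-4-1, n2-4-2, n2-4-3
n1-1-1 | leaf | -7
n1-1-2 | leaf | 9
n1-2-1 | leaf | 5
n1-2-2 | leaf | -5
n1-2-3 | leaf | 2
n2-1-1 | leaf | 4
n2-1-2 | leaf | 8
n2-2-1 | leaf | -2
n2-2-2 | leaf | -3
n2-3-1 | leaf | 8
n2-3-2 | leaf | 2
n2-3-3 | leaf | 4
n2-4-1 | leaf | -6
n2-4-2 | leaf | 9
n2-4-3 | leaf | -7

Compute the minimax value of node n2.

n2-1 (MIN): min(4, 8) = 4
n2-2 (MIN): min(-2, -3) = -3
n2-3 (MIN): min(8, 2, 4) = 2
n2-4 (MIN): min(-6, 9, -7) = -7
n2 (MAX): max(4, -3, 2, -7) = 4

4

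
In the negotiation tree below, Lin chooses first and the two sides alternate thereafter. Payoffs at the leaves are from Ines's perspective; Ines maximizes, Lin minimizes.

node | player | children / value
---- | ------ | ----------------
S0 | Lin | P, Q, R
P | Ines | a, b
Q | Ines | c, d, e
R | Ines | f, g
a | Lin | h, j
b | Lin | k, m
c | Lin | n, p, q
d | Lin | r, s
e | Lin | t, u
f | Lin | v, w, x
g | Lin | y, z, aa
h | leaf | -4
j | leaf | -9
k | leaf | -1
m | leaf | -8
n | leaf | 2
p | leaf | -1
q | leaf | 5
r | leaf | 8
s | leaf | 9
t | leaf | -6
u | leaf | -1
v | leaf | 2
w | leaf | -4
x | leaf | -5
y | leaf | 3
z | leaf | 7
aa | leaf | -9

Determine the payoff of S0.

-8

a (Lin): min(-4, -9) = -9
b (Lin): min(-1, -8) = -8
P (Ines): max(-9, -8) = -8
c (Lin): min(2, -1, 5) = -1
d (Lin): min(8, 9) = 8
e (Lin): min(-6, -1) = -6
Q (Ines): max(-1, 8, -6) = 8
f (Lin): min(2, -4, -5) = -5
g (Lin): min(3, 7, -9) = -9
R (Ines): max(-5, -9) = -5
S0 (Lin): min(-8, 8, -5) = -8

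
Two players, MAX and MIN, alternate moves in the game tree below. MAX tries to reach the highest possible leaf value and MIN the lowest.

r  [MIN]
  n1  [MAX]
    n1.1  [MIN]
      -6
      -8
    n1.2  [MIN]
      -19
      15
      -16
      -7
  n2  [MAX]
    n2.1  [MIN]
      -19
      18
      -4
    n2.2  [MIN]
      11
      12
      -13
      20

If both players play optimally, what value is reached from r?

n1.1 (MIN): min(-6, -8) = -8
n1.2 (MIN): min(-19, 15, -16, -7) = -19
n1 (MAX): max(-8, -19) = -8
n2.1 (MIN): min(-19, 18, -4) = -19
n2.2 (MIN): min(11, 12, -13, 20) = -13
n2 (MAX): max(-19, -13) = -13
r (MIN): min(-8, -13) = -13

-13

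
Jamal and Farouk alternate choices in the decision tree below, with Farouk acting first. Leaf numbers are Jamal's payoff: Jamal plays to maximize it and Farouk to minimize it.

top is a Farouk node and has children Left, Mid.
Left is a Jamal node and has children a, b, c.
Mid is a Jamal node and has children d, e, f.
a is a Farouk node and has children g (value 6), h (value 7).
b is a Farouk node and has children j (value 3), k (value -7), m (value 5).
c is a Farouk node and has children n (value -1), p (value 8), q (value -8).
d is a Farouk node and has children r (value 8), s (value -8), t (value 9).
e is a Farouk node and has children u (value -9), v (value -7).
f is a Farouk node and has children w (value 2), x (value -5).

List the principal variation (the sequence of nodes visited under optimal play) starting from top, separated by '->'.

top -> Mid -> f -> x

a (Farouk): min(6, 7) = 6
b (Farouk): min(3, -7, 5) = -7
c (Farouk): min(-1, 8, -8) = -8
Left (Jamal): max(6, -7, -8) = 6
d (Farouk): min(8, -8, 9) = -8
e (Farouk): min(-9, -7) = -9
f (Farouk): min(2, -5) = -5
Mid (Jamal): max(-8, -9, -5) = -5
top (Farouk): min(6, -5) = -5
At top, Farouk picks Mid (lowest: -5).
At Mid, Jamal picks f (highest: -5).
At f, Farouk picks x (lowest: -5).
Terminal value -5.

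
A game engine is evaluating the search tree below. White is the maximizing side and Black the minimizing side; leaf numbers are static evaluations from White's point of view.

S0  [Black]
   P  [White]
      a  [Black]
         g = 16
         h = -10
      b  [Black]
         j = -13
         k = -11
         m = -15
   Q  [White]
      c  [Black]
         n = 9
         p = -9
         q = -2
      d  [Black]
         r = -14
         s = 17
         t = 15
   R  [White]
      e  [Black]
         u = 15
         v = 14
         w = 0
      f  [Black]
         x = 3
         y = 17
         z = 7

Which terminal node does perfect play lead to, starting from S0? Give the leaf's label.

a (Black): min(16, -10) = -10
b (Black): min(-13, -11, -15) = -15
P (White): max(-10, -15) = -10
c (Black): min(9, -9, -2) = -9
d (Black): min(-14, 17, 15) = -14
Q (White): max(-9, -14) = -9
e (Black): min(15, 14, 0) = 0
f (Black): min(3, 17, 7) = 3
R (White): max(0, 3) = 3
S0 (Black): min(-10, -9, 3) = -10
At S0, Black picks P (lowest: -10).
At P, White picks a (highest: -10).
At a, Black picks h (lowest: -10).
Terminal value -10.

h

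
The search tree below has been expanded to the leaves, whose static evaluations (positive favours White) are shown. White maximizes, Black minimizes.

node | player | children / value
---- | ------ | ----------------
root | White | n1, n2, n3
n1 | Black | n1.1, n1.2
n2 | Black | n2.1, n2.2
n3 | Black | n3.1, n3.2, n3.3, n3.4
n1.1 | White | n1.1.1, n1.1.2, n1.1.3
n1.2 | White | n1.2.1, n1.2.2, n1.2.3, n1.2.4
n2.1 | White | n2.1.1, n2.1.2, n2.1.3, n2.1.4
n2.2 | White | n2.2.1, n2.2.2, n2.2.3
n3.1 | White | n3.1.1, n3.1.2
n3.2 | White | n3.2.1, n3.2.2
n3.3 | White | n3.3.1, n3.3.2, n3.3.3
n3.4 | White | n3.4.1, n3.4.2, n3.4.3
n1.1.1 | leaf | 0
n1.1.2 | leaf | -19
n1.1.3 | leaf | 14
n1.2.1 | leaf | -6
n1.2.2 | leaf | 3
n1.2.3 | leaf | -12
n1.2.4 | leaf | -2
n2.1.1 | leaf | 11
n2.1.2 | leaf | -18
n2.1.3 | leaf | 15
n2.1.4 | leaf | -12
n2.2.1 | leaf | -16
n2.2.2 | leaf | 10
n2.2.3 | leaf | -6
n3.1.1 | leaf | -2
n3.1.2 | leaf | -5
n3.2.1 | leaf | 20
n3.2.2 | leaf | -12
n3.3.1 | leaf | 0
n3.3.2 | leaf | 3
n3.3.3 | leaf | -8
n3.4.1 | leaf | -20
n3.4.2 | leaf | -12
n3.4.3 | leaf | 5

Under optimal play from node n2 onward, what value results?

n2.1 (White): max(11, -18, 15, -12) = 15
n2.2 (White): max(-16, 10, -6) = 10
n2 (Black): min(15, 10) = 10

10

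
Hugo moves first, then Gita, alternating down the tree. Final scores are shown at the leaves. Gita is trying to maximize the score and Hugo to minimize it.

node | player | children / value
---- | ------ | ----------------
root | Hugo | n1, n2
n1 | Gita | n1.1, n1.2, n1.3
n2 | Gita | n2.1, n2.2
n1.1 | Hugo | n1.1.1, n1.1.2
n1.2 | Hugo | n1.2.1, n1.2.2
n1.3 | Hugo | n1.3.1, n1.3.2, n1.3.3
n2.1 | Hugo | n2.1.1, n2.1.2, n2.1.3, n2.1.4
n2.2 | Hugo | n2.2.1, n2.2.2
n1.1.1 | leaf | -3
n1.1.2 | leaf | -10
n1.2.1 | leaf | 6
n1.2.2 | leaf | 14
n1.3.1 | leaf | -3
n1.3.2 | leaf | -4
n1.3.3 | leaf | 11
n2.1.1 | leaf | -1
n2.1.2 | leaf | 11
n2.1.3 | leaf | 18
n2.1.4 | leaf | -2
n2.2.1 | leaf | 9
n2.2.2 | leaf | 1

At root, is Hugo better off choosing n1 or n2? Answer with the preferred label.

n1.1 (Hugo): min(-3, -10) = -10
n1.2 (Hugo): min(6, 14) = 6
n1.3 (Hugo): min(-3, -4, 11) = -4
n1 (Gita): max(-10, 6, -4) = 6
n2.1 (Hugo): min(-1, 11, 18, -2) = -2
n2.2 (Hugo): min(9, 1) = 1
n2 (Gita): max(-2, 1) = 1
Hugo prefers the lower value; n1=6, n2=1. n2 is better since 1 < 6.

n2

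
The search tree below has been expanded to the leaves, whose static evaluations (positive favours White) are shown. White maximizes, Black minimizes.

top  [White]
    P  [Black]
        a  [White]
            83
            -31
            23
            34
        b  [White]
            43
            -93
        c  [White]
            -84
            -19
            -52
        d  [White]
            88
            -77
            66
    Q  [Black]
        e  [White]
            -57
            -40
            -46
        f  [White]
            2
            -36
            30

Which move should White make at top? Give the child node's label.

P

a (White): max(83, -31, 23, 34) = 83
b (White): max(43, -93) = 43
c (White): max(-84, -19, -52) = -19
d (White): max(88, -77, 66) = 88
P (Black): min(83, 43, -19, 88) = -19
e (White): max(-57, -40, -46) = -40
f (White): max(2, -36, 30) = 30
Q (Black): min(-40, 30) = -40
top (White): max(-19, -40) = -19
White at top wants the highest of {P=-19, Q=-40}, so chooses P.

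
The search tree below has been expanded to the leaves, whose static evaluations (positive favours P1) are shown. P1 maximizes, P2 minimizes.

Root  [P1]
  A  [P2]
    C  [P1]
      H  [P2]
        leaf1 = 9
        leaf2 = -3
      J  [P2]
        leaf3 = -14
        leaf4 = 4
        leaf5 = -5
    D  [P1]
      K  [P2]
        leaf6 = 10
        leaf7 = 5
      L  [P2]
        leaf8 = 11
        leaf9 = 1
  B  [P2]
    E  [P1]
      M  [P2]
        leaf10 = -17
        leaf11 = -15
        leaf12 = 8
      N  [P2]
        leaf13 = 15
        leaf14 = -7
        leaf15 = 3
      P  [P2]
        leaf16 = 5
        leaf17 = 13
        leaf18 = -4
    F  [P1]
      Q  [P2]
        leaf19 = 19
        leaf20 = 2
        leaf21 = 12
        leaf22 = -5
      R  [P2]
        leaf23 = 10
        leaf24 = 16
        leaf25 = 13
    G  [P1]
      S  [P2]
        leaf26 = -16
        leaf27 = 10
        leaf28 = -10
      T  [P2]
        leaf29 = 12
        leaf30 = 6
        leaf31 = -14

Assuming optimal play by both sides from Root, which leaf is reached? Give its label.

leaf2

H (P2): min(9, -3) = -3
J (P2): min(-14, 4, -5) = -14
C (P1): max(-3, -14) = -3
K (P2): min(10, 5) = 5
L (P2): min(11, 1) = 1
D (P1): max(5, 1) = 5
A (P2): min(-3, 5) = -3
M (P2): min(-17, -15, 8) = -17
N (P2): min(15, -7, 3) = -7
P (P2): min(5, 13, -4) = -4
E (P1): max(-17, -7, -4) = -4
Q (P2): min(19, 2, 12, -5) = -5
R (P2): min(10, 16, 13) = 10
F (P1): max(-5, 10) = 10
S (P2): min(-16, 10, -10) = -16
T (P2): min(12, 6, -14) = -14
G (P1): max(-16, -14) = -14
B (P2): min(-4, 10, -14) = -14
Root (P1): max(-3, -14) = -3
At Root, P1 picks A (highest: -3).
At A, P2 picks C (lowest: -3).
At C, P1 picks H (highest: -3).
At H, P2 picks leaf2 (lowest: -3).
Terminal value -3.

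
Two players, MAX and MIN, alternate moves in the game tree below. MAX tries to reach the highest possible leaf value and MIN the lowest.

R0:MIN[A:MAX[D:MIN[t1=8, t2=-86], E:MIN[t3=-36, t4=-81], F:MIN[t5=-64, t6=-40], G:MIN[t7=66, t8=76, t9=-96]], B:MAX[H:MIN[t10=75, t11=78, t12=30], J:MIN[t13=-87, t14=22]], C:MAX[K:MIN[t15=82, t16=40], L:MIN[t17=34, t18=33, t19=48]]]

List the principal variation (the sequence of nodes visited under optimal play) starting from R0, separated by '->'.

D (MIN): min(8, -86) = -86
E (MIN): min(-36, -81) = -81
F (MIN): min(-64, -40) = -64
G (MIN): min(66, 76, -96) = -96
A (MAX): max(-86, -81, -64, -96) = -64
H (MIN): min(75, 78, 30) = 30
J (MIN): min(-87, 22) = -87
B (MAX): max(30, -87) = 30
K (MIN): min(82, 40) = 40
L (MIN): min(34, 33, 48) = 33
C (MAX): max(40, 33) = 40
R0 (MIN): min(-64, 30, 40) = -64
At R0, MIN picks A (lowest: -64).
At A, MAX picks F (highest: -64).
At F, MIN picks t5 (lowest: -64).
Terminal value -64.

R0 -> A -> F -> t5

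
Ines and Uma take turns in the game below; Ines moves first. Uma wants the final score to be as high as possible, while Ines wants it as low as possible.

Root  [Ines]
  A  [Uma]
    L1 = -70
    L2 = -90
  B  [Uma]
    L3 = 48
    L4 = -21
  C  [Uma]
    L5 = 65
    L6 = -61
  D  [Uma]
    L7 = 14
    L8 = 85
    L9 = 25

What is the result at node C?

C (Uma): max(65, -61) = 65

65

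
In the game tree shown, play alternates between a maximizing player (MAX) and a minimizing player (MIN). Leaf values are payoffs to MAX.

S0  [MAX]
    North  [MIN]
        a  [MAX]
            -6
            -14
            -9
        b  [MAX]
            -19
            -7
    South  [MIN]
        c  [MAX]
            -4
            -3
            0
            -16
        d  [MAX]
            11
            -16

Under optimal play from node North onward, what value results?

-7

a (MAX): max(-6, -14, -9) = -6
b (MAX): max(-19, -7) = -7
North (MIN): min(-6, -7) = -7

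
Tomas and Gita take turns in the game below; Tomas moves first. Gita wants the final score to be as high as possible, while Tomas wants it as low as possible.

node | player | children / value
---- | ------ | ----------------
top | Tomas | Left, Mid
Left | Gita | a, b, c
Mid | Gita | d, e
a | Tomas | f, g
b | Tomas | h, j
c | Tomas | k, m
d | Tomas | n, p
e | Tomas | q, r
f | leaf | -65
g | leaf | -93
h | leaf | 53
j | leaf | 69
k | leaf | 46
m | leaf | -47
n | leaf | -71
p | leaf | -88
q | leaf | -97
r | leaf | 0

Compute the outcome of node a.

-93

a (Tomas): min(-65, -93) = -93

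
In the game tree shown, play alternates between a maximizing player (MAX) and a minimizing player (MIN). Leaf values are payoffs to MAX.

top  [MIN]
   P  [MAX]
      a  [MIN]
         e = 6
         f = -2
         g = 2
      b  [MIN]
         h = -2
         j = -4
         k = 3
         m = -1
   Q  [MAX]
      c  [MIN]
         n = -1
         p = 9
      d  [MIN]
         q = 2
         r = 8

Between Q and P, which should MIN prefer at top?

P

c (MIN): min(-1, 9) = -1
d (MIN): min(2, 8) = 2
Q (MAX): max(-1, 2) = 2
a (MIN): min(6, -2, 2) = -2
b (MIN): min(-2, -4, 3, -1) = -4
P (MAX): max(-2, -4) = -2
MIN prefers the lower value; Q=2, P=-2. P is better since -2 < 2.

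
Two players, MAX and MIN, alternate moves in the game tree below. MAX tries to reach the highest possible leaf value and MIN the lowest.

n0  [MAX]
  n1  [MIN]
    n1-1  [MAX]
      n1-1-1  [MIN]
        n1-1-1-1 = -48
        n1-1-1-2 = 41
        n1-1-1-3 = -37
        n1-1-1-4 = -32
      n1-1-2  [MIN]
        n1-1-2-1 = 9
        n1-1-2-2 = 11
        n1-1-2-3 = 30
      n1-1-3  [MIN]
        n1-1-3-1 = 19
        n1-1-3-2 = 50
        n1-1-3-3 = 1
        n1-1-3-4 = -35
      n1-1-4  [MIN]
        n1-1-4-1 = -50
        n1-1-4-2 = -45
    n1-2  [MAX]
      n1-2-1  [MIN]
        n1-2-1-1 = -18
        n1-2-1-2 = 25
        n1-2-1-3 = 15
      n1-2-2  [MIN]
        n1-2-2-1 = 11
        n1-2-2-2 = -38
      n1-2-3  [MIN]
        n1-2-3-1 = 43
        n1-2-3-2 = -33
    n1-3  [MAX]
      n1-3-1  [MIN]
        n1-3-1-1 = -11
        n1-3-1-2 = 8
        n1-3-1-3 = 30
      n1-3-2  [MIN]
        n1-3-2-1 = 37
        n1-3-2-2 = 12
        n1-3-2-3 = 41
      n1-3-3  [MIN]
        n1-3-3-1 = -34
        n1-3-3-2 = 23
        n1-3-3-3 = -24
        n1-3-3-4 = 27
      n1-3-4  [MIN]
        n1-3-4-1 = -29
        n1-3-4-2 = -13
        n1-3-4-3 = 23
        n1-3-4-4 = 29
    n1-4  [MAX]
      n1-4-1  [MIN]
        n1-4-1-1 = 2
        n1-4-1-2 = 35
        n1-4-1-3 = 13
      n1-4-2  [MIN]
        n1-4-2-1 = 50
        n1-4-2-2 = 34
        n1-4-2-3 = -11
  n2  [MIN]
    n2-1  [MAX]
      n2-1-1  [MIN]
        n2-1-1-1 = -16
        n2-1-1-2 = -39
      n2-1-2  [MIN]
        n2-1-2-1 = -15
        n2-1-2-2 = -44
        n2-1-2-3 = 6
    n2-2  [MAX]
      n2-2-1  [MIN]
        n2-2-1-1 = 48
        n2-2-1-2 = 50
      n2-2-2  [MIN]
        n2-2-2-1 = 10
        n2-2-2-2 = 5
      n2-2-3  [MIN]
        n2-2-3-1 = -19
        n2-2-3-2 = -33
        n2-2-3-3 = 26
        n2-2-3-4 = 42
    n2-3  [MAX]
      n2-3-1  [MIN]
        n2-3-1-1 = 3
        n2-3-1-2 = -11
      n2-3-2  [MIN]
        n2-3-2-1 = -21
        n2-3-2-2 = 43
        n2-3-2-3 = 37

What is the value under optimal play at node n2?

-39

n2-1-1 (MIN): min(-16, -39) = -39
n2-1-2 (MIN): min(-15, -44, 6) = -44
n2-1 (MAX): max(-39, -44) = -39
n2-2-1 (MIN): min(48, 50) = 48
n2-2-2 (MIN): min(10, 5) = 5
n2-2-3 (MIN): min(-19, -33, 26, 42) = -33
n2-2 (MAX): max(48, 5, -33) = 48
n2-3-1 (MIN): min(3, -11) = -11
n2-3-2 (MIN): min(-21, 43, 37) = -21
n2-3 (MAX): max(-11, -21) = -11
n2 (MIN): min(-39, 48, -11) = -39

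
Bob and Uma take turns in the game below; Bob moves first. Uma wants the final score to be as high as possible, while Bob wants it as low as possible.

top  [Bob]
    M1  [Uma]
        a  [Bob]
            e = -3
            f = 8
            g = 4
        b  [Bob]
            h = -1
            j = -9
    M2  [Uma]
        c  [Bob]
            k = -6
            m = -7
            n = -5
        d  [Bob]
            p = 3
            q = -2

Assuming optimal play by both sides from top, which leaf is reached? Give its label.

e

a (Bob): min(-3, 8, 4) = -3
b (Bob): min(-1, -9) = -9
M1 (Uma): max(-3, -9) = -3
c (Bob): min(-6, -7, -5) = -7
d (Bob): min(3, -2) = -2
M2 (Uma): max(-7, -2) = -2
top (Bob): min(-3, -2) = -3
At top, Bob picks M1 (lowest: -3).
At M1, Uma picks a (highest: -3).
At a, Bob picks e (lowest: -3).
Terminal value -3.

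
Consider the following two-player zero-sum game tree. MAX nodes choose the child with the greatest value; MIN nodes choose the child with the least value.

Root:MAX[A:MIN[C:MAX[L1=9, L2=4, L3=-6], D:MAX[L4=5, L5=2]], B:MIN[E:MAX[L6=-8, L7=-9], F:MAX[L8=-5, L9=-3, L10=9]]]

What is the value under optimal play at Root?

5

C (MAX): max(9, 4, -6) = 9
D (MAX): max(5, 2) = 5
A (MIN): min(9, 5) = 5
E (MAX): max(-8, -9) = -8
F (MAX): max(-5, -3, 9) = 9
B (MIN): min(-8, 9) = -8
Root (MAX): max(5, -8) = 5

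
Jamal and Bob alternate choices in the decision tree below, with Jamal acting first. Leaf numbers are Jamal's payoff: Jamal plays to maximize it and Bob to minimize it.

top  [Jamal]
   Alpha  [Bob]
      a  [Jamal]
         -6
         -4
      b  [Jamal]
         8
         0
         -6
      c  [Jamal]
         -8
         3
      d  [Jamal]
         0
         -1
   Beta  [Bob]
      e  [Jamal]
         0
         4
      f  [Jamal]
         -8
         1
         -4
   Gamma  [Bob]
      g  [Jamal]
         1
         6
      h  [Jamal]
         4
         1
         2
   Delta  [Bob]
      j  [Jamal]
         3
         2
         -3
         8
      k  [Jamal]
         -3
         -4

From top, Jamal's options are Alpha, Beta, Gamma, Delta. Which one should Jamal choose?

a (Jamal): max(-6, -4) = -4
b (Jamal): max(8, 0, -6) = 8
c (Jamal): max(-8, 3) = 3
d (Jamal): max(0, -1) = 0
Alpha (Bob): min(-4, 8, 3, 0) = -4
e (Jamal): max(0, 4) = 4
f (Jamal): max(-8, 1, -4) = 1
Beta (Bob): min(4, 1) = 1
g (Jamal): max(1, 6) = 6
h (Jamal): max(4, 1, 2) = 4
Gamma (Bob): min(6, 4) = 4
j (Jamal): max(3, 2, -3, 8) = 8
k (Jamal): max(-3, -4) = -3
Delta (Bob): min(8, -3) = -3
top (Jamal): max(-4, 1, 4, -3) = 4
Jamal at top wants the highest of {Alpha=-4, Beta=1, Gamma=4, Delta=-3}, so chooses Gamma.

Gamma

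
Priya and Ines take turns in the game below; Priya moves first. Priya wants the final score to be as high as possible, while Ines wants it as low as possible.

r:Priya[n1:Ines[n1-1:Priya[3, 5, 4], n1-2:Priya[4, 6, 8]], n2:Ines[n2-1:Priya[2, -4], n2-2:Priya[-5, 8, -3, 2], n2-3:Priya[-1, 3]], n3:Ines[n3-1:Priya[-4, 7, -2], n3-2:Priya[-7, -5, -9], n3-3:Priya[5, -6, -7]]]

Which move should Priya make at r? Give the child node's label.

n1

n1-1 (Priya): max(3, 5, 4) = 5
n1-2 (Priya): max(4, 6, 8) = 8
n1 (Ines): min(5, 8) = 5
n2-1 (Priya): max(2, -4) = 2
n2-2 (Priya): max(-5, 8, -3, 2) = 8
n2-3 (Priya): max(-1, 3) = 3
n2 (Ines): min(2, 8, 3) = 2
n3-1 (Priya): max(-4, 7, -2) = 7
n3-2 (Priya): max(-7, -5, -9) = -5
n3-3 (Priya): max(5, -6, -7) = 5
n3 (Ines): min(7, -5, 5) = -5
r (Priya): max(5, 2, -5) = 5
Priya at r wants the highest of {n1=5, n2=2, n3=-5}, so chooses n1.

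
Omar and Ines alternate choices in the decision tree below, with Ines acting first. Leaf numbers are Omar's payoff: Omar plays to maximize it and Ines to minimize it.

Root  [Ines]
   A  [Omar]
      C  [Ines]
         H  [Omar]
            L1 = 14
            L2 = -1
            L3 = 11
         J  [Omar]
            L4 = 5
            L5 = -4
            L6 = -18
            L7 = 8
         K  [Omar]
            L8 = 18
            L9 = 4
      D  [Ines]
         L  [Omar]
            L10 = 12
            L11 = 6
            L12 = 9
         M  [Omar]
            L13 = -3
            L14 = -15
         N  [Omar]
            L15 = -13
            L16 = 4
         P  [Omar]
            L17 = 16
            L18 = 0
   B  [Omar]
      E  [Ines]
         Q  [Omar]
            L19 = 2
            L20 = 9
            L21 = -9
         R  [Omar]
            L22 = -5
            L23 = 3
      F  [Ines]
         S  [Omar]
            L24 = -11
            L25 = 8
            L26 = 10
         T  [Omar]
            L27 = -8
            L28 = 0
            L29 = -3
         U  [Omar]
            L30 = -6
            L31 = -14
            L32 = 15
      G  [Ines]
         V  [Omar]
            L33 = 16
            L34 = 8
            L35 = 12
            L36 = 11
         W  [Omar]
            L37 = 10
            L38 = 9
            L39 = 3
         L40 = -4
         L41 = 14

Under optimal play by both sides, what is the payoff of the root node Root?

H (Omar): max(14, -1, 11) = 14
J (Omar): max(5, -4, -18, 8) = 8
K (Omar): max(18, 4) = 18
C (Ines): min(14, 8, 18) = 8
L (Omar): max(12, 6, 9) = 12
M (Omar): max(-3, -15) = -3
N (Omar): max(-13, 4) = 4
P (Omar): max(16, 0) = 16
D (Ines): min(12, -3, 4, 16) = -3
A (Omar): max(8, -3) = 8
Q (Omar): max(2, 9, -9) = 9
R (Omar): max(-5, 3) = 3
E (Ines): min(9, 3) = 3
S (Omar): max(-11, 8, 10) = 10
T (Omar): max(-8, 0, -3) = 0
U (Omar): max(-6, -14, 15) = 15
F (Ines): min(10, 0, 15) = 0
V (Omar): max(16, 8, 12, 11) = 16
W (Omar): max(10, 9, 3) = 10
G (Ines): min(16, 10, -4, 14) = -4
B (Omar): max(3, 0, -4) = 3
Root (Ines): min(8, 3) = 3

3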